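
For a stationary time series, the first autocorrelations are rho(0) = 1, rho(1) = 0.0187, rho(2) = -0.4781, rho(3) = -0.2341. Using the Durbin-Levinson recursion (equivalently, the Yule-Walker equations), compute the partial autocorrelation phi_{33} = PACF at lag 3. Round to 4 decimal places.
\phi_{33} = -0.2750

The PACF at lag k is phi_{kk}, the last component of the solution
to the Yule-Walker system G_k phi = r_k where
  (G_k)_{ij} = rho(|i - j|), (r_k)_i = rho(i), i,j = 1..k.
Equivalently, Durbin-Levinson gives phi_{kk} iteratively:
  phi_{11} = rho(1)
  phi_{kk} = [rho(k) - sum_{j=1..k-1} phi_{k-1,j} rho(k-j)]
            / [1 - sum_{j=1..k-1} phi_{k-1,j} rho(j)],
  phi_{k,j} = phi_{k-1,j} - phi_{kk} phi_{k-1,k-j},  j = 1..k-1.
Step k = 1:
  phi_11 = rho(1) = 0.0187.
Step k = 2:
  phi_22 = [rho(2) - phi_11 rho(1)] / [1 - phi_11 rho(1)] = [-0.4781 - (0.0187)(0.0187)] / [1 - (0.0187)(0.0187)]
         = -0.47844969 / 0.99965031 = -0.478617.
  Update: phi_21 = phi_11 - phi_22 phi_11 = 0.0187 - (-0.478617)(0.0187) = 0.02765.
Step k = 3:
  phi_33 = [rho(3) - phi_21 rho(2) - phi_22 rho(1)] / [1 - phi_21 rho(1) - phi_22 rho(2)]
    numerator   = -0.2341 - (0.02765)(-0.4781) - (-0.478617)(0.0187) = -0.21193033
    denominator = 1 - (0.02765)(0.0187) - (-0.478617)(-0.4781) = 0.77065613
  phi_33 = -0.21193033 / 0.77065613 = -0.275.
Therefore phi_{33} = -0.2750.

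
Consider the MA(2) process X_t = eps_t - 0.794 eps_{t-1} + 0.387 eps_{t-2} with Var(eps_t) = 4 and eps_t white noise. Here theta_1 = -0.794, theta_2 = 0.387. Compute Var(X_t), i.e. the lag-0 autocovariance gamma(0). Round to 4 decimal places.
\gamma(0) = 7.1208

For an MA(q) process X_t = eps_t + sum_i theta_i eps_{t-i} with
Var(eps_t) = sigma^2, the variance is
  gamma(0) = sigma^2 * (1 + sum_i theta_i^2).
  sum_i theta_i^2 = (-0.794)^2 + (0.387)^2 = 0.630436 + 0.149769 = 0.780205.
  gamma(0) = 4 * (1 + 0.780205) = 4 * 1.780205 = 7.12082, which rounds to 7.1208.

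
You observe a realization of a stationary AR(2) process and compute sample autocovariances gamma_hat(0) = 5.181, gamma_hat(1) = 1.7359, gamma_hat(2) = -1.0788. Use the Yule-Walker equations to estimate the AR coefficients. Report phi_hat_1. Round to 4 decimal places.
\hat\phi_{1} = 0.4560

The Yule-Walker equations for an AR(p) process read, in matrix form,
  Gamma_p phi = r_p,   with   (Gamma_p)_{ij} = gamma(|i - j|),
                       (r_p)_i = gamma(i),   i,j = 1..p.
Substitute the sample gammas (Toeplitz matrix and right-hand side of size 2):
  Gamma_p = [[5.181, 1.7359], [1.7359, 5.181]]
  r_p     = [1.7359, -1.0788]
Written out:
  5.181 phi_1 + 1.7359 phi_2 = 1.7359
  1.7359 phi_1 + 5.181 phi_2 = -1.0788
Solve by Cramer's rule:
  det = gamma(0)^2 - gamma(1)^2 = (5.181)^2 - (1.7359)^2 = 26.842761 - 3.01334881 = 23.82941219
  phi_hat_1 = [gamma(1) gamma(0) - gamma(1) gamma(2)] / det = [(1.7359)(5.181) - (1.7359)(-1.0788)] / 23.82941219 = 10.86638682 / 23.82941219 = 0.456
  phi_hat_2 = [gamma(0) gamma(2) - gamma(1)^2] / det = [(5.181)(-1.0788) - (1.7359)^2] / 23.82941219 = -8.60261161 / 23.82941219 = -0.361
So phi_hat = [0.4560, -0.3610].
Therefore phi_hat_1 = 0.4560.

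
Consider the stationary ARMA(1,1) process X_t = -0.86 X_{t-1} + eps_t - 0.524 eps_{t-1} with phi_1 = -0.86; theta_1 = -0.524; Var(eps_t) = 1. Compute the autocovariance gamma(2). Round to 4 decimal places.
\gamma(2) = 6.6306

Multiply the model equation by X_{t-k} and take expectations. With theta_0 = psi_0 = 1 and psi_j the MA(infinity) weights, this gives
  gamma(k) - sum_i phi_i gamma(k-i) = c_k,
  c_k = sigma^2 * sum_{j=k..q} theta_j psi_{j-k}   (c_k = 0 for k > q),
using gamma(-m) = gamma(m).
psi-weights needed (psi_j = theta_j + sum_i phi_i psi_{j-i}):
  psi_1 = theta_1 + phi_1 = -0.524 + (-0.86) = -1.384
Right-hand sides:
  c_0 = sigma^2 (1 + theta_1 psi_1) = 1 * (1 + (-0.524)(-1.384)) = 1 * 1.725216 = 1.725216
  c_1 = sigma^2 theta_1 = 1 * (-0.524) = -0.524
  c_2 = 0
Equations for k = 0 and k = 1 (AR order 1):
  gamma(0) = phi_1 gamma(1) + c_0
  gamma(1) = phi_1 gamma(0) + c_1
Substituting the second into the first: gamma(0) (1 - phi_1^2) = c_0 + phi_1 c_1, so
  gamma(0) = (c_0 + phi_1 c_1) / (1 - phi_1^2) = (1.725216 + (-0.86)(-0.524)) / (1 - (-0.86)^2) = 2.175856 / 0.2604 = 8.355822.
  gamma(1) = phi_1 gamma(0) + c_1 = (-0.86)(8.355822) + (-0.524) = -7.710007.
For k = 2 (> q): gamma(2) = phi_1 gamma(1) = (-0.86)(-7.710007) = 6.630606.
Therefore gamma(2) = 6.6306 (to 4 decimal places).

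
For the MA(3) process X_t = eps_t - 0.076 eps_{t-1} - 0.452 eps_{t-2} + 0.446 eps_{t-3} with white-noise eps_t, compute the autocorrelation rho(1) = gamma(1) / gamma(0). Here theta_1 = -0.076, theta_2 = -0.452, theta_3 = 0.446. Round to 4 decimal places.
\rho(1) = -0.1726

For an MA(q) process with theta_0 = 1, the autocovariance is
  gamma(k) = sigma^2 * sum_{i=0..q-k} theta_i * theta_{i+k},
and rho(k) = gamma(k) / gamma(0). Sigma^2 cancels.
  numerator   = (1)*(-0.076) + (-0.076)*(-0.452) + (-0.452)*(0.446) = -0.24324.
  denominator = (1)^2 + (-0.076)^2 + (-0.452)^2 + (0.446)^2 = 1.408996.
  rho(1) = -0.24324 / 1.408996 = -0.1726.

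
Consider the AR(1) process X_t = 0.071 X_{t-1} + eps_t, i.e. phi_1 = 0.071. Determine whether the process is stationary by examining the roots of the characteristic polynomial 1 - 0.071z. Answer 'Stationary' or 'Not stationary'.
\text{Stationary}

The AR(p) characteristic polynomial is P(z) = 1 - 0.071z.
Stationarity requires all roots to lie outside the unit circle, i.e. |z| > 1 for every root.
This is linear in z: 1 + (-0.071) z = 0  =>  z = -1/(-0.071) = 14.084507,  |z| = 14.084507.
Moduli of all roots: 14.0845.
All moduli strictly greater than 1? Yes.
Verdict: Stationary.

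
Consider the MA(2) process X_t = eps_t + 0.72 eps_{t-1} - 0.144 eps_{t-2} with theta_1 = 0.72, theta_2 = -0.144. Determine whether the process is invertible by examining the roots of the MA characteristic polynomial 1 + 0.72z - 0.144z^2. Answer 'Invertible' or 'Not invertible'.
\text{Invertible}

The MA(q) characteristic polynomial is P(z) = 1 + 0.72z - 0.144z^2.
Invertibility requires all roots to lie outside the unit circle, i.e. |z| > 1 for every root.
Set 1 + (0.72) z + (-0.144) z^2 = 0, i.e. a z^2 + b z + c = 0 with a = -0.144, b = 0.72, c = 1.
Discriminant D = b^2 - 4ac = (0.72)^2 - 4*(-0.144)*1 = 0.5184 - (-0.576) = 1.0944.
D >= 0, so the roots are real: z = (-b +/- sqrt(D)) / (2a) = (-0.72 +/- 1.046136) / (-0.288).
  z_1 = (-0.72 + 1.046136) / (-0.288) = -1.1324,   |z_1| = 1.1324.
  z_2 = (-0.72 - 1.046136) / (-0.288) = 6.1324,   |z_2| = 6.1324.
Moduli of all roots: 1.1324, 6.1324.
All moduli strictly greater than 1? Yes.
Verdict: Invertible.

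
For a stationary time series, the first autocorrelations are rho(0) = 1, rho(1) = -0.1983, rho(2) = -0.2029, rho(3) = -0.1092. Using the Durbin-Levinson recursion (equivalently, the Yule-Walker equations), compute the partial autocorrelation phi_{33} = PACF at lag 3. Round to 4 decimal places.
\phi_{33} = -0.2330

The PACF at lag k is phi_{kk}, the last component of the solution
to the Yule-Walker system G_k phi = r_k where
  (G_k)_{ij} = rho(|i - j|), (r_k)_i = rho(i), i,j = 1..k.
Equivalently, Durbin-Levinson gives phi_{kk} iteratively:
  phi_{11} = rho(1)
  phi_{kk} = [rho(k) - sum_{j=1..k-1} phi_{k-1,j} rho(k-j)]
            / [1 - sum_{j=1..k-1} phi_{k-1,j} rho(j)],
  phi_{k,j} = phi_{k-1,j} - phi_{kk} phi_{k-1,k-j},  j = 1..k-1.
Step k = 1:
  phi_11 = rho(1) = -0.1983.
Step k = 2:
  phi_22 = [rho(2) - phi_11 rho(1)] / [1 - phi_11 rho(1)] = [-0.2029 - (-0.1983)(-0.1983)] / [1 - (-0.1983)(-0.1983)]
         = -0.24222289 / 0.96067711 = -0.252138.
  Update: phi_21 = phi_11 - phi_22 phi_11 = -0.1983 - (-0.252138)(-0.1983) = -0.248299.
Step k = 3:
  phi_33 = [rho(3) - phi_21 rho(2) - phi_22 rho(1)] / [1 - phi_21 rho(1) - phi_22 rho(2)]
    numerator   = -0.1092 - (-0.248299)(-0.2029) - (-0.252138)(-0.1983) = -0.20957875
    denominator = 1 - (-0.248299)(-0.1983) - (-0.252138)(-0.2029) = 0.89960359
  phi_33 = -0.20957875 / 0.89960359 = -0.233.
Therefore phi_{33} = -0.2330.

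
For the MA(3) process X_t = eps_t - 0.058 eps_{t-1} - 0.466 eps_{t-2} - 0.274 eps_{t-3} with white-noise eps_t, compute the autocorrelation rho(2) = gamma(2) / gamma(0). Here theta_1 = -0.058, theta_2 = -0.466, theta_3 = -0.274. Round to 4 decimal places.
\rho(2) = -0.3474

For an MA(q) process with theta_0 = 1, the autocovariance is
  gamma(k) = sigma^2 * sum_{i=0..q-k} theta_i * theta_{i+k},
and rho(k) = gamma(k) / gamma(0). Sigma^2 cancels.
  numerator   = (1)*(-0.466) + (-0.058)*(-0.274) = -0.450108.
  denominator = (1)^2 + (-0.058)^2 + (-0.466)^2 + (-0.274)^2 = 1.295596.
  rho(2) = -0.450108 / 1.295596 = -0.3474.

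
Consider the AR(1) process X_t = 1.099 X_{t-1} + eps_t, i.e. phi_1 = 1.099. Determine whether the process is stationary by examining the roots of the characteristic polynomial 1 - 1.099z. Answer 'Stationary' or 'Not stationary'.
\text{Not stationary}

The AR(p) characteristic polynomial is P(z) = 1 - 1.099z.
Stationarity requires all roots to lie outside the unit circle, i.e. |z| > 1 for every root.
This is linear in z: 1 + (-1.099) z = 0  =>  z = -1/(-1.099) = 0.909918,  |z| = 0.909918.
Moduli of all roots: 0.9099.
All moduli strictly greater than 1? No.
Verdict: Not stationary.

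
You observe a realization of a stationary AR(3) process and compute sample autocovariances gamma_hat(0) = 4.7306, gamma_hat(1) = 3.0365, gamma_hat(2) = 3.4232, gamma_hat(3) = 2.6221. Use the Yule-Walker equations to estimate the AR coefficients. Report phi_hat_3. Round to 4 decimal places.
\hat\phi_{3} = -0.0100

The Yule-Walker equations for an AR(p) process read, in matrix form,
  Gamma_p phi = r_p,   with   (Gamma_p)_{ij} = gamma(|i - j|),
                       (r_p)_i = gamma(i),   i,j = 1..p.
Substitute the sample gammas (Toeplitz matrix and right-hand side of size 3):
  Gamma_p = [[4.7306, 3.0365, 3.4232], [3.0365, 4.7306, 3.0365], [3.4232, 3.0365, 4.7306]]
  r_p     = [3.0365, 3.4232, 2.6221]
Written out (R1..R3):
  (R1) 4.7306 phi_1 + 3.0365 phi_2 + 3.4232 phi_3 = 3.0365
  (R2) 3.0365 phi_1 + 4.7306 phi_2 + 3.0365 phi_3 = 3.4232
  (R3) 3.4232 phi_1 + 3.0365 phi_2 + 4.7306 phi_3 = 2.6221
Gaussian elimination:
  R2 <- R2 - (3.0365/4.7306) R1 = R2 - (0.641885) R1:  2.781517 phi_2 + 0.8392 phi_3 = 1.474117
  R3 <- R3 - (3.4232/4.7306) R1 = R3 - (0.723629) R1:  0.8392 phi_2 + 2.253473 phi_3 = 0.4248
  R3 <- R3 - (0.8392/2.781517) R2 = R3 - (0.301706) R2:  2.000281 phi_3 = -0.01995
Back-substitution:
  phi_hat_3 = -0.01995 / 2.000281 = -0.009973
  phi_hat_2 = (1.474117 - (0.8392)(-0.009973)) / 2.781517 = 0.532978
  phi_hat_1 = (3.0365 - (3.0365)(0.532978) - (3.4232)(-0.009973)) / 4.7306 = 0.306992
So phi_hat = [0.3070, 0.5330, -0.0100].
Therefore phi_hat_3 = -0.0100.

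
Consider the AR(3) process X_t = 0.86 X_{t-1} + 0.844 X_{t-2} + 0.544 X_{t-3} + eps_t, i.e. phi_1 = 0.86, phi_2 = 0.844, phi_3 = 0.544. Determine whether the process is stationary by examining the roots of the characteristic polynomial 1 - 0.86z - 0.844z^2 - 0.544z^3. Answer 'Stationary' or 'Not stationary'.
\text{Not stationary}

The AR(p) characteristic polynomial is P(z) = 1 - 0.86z - 0.844z^2 - 0.544z^3.
Stationarity requires all roots to lie outside the unit circle, i.e. |z| > 1 for every root.
Degree 3: look for a simple real root z0 first, then factor out (1 - z/z0) and solve the remaining quadratic.
Testing z0 = 0.625: P(0.625) = 1 + (-0.86)(0.625) + (-0.844)(0.625)^2 + (-0.544)(0.625)^3
  = 1 + (-0.5375) + (-0.329687) + (-0.132812) = 0.  So z_0 = 0.625 is a root, |z_0| = 0.625.
Divide out the factor (1 - 1.6 z) = (1 - z/z0) (since 1/z0 = 1.6):
  P(z) = (1 - 1.6 z)(1 + (0.74) z + (0.34) z^2)
  [check: z-coef 0.74 - (1.6) = -0.86; z^2-coef 0.34 - (1.6)(0.74) = -0.844; z^3-coef -(1.6)(0.34) = -0.544.]
Remaining roots from the quadratic factor 1 + (0.74) z + (0.34) z^2:
  Set 1 + (0.74) z + (0.34) z^2 = 0, i.e. a z^2 + b z + c = 0 with a = 0.34, b = 0.74, c = 1.
  Discriminant D = b^2 - 4ac = (0.74)^2 - 4*(0.34)*1 = 0.5476 - (1.36) = -0.8124.
  D < 0, so the roots are the complex-conjugate pair z = (-b +/- i sqrt(-D)) / (2a) = -1.0882 +/- 1.3255i.
  For a conjugate pair |z|^2 = z * conj(z) = (product of roots) = c/a = 1/(0.34) = 2.941176, so |z| = sqrt(2.941176) = 1.715 for both roots.
Moduli of all roots: 0.6250, 1.7150, 1.7150.
All moduli strictly greater than 1? No.
Verdict: Not stationary.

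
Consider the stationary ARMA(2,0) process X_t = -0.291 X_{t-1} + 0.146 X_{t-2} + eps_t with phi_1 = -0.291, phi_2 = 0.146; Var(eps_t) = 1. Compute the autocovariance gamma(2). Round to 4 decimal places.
\gamma(2) = 0.2834

Multiply the model equation by X_{t-k} and take expectations. With theta_0 = psi_0 = 1 and psi_j the MA(infinity) weights, this gives
  gamma(k) - sum_i phi_i gamma(k-i) = c_k,
  c_k = sigma^2 * sum_{j=k..q} theta_j psi_{j-k}   (c_k = 0 for k > q),
using gamma(-m) = gamma(m).
Pure AR (q = 0): c_0 = sigma^2 = 1, c_k = 0 for k >= 1.
Equations for k = 0, 1, 2 (AR order 2, c_2 = 0):
  (E0) gamma(0) = phi_1 gamma(1) + phi_2 gamma(2) + c_0
  (E1) gamma(1) = phi_1 gamma(0) + phi_2 gamma(1) + c_1
  (E2) gamma(2) = phi_1 gamma(1) + phi_2 gamma(0)
From (E1): gamma(1) = A gamma(0) + B with
  A = phi_1 / (1 - phi_2) = -0.291 / 0.854 = -0.340749,   B = c_1 / (1 - phi_2) = 0 / 0.854 = 0.
Insert (E2) into (E0): gamma(0) (1 - phi_2^2) = phi_1 (1 + phi_2) gamma(1) + c_0.
  phi_1 (1 + phi_2) = (-0.291)(1.146) = -0.333486,   1 - phi_2^2 = 0.978684.
Replace gamma(1) by A gamma(0) + B and collect gamma(0):
  gamma(0) [0.978684 - (-0.333486)(-0.340749)] = c_0 = 1
  gamma(0) * 0.865049 = 1
  gamma(0) = 1 / 0.865049 = 1.156004.
  gamma(1) = A gamma(0) = (-0.340749)(1.156004) = -0.393908.
  gamma(2) = phi_1 gamma(1) + phi_2 gamma(0) = (-0.291)(-0.393908) + (0.146)(1.156004) = 0.283404.
Therefore gamma(2) = 0.2834 (to 4 decimal places).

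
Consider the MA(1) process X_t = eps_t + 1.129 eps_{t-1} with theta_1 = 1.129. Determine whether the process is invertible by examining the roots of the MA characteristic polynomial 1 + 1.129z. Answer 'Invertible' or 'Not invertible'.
\text{Not invertible}

The MA(q) characteristic polynomial is P(z) = 1 + 1.129z.
Invertibility requires all roots to lie outside the unit circle, i.e. |z| > 1 for every root.
This is linear in z: 1 + (1.129) z = 0  =>  z = -1/(1.129) = -0.88574,  |z| = 0.88574.
Moduli of all roots: 0.8857.
All moduli strictly greater than 1? No.
Verdict: Not invertible.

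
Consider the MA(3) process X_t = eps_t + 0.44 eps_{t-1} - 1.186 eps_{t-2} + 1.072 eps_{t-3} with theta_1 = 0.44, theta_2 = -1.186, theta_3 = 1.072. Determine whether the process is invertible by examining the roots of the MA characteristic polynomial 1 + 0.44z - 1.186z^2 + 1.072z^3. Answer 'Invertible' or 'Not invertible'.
\text{Not invertible}

The MA(q) characteristic polynomial is P(z) = 1 + 0.44z - 1.186z^2 + 1.072z^3.
Invertibility requires all roots to lie outside the unit circle, i.e. |z| > 1 for every root.
Degree 3: look for a simple real root z0 first, then factor out (1 - z/z0) and solve the remaining quadratic.
Testing z0 = -0.625: P(-0.625) = 1 + (0.44)(-0.625) + (-1.186)(-0.625)^2 + (1.072)(-0.625)^3
  = 1 + (-0.275) + (-0.463281) + (-0.261719) = 0.  So z_0 = -0.625 is a root, |z_0| = 0.625.
Divide out the factor (1 + 1.6 z) = (1 - z/z0) (since 1/z0 = -1.6):
  P(z) = (1 + 1.6 z)(1 + (-1.16) z + (0.67) z^2)
  [check: z-coef -1.16 - (-1.6) = 0.44; z^2-coef 0.67 - (-1.6)(-1.16) = -1.186; z^3-coef -(-1.6)(0.67) = 1.072.]
Remaining roots from the quadratic factor 1 + (-1.16) z + (0.67) z^2:
  Set 1 + (-1.16) z + (0.67) z^2 = 0, i.e. a z^2 + b z + c = 0 with a = 0.67, b = -1.16, c = 1.
  Discriminant D = b^2 - 4ac = (-1.16)^2 - 4*(0.67)*1 = 1.3456 - (2.68) = -1.3344.
  D < 0, so the roots are the complex-conjugate pair z = (-b +/- i sqrt(-D)) / (2a) = 0.8657 +/- 0.8621i.
  For a conjugate pair |z|^2 = z * conj(z) = (product of roots) = c/a = 1/(0.67) = 1.492537, so |z| = sqrt(1.492537) = 1.2217 for both roots.
Moduli of all roots: 0.6250, 1.2217, 1.2217.
All moduli strictly greater than 1? No.
Verdict: Not invertible.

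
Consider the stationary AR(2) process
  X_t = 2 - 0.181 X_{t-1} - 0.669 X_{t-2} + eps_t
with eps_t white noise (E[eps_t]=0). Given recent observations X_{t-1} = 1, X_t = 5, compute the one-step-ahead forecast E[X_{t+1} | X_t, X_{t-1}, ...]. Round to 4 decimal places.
E[X_{t+1} \mid \mathcal F_t] = 0.4260

For an AR(p) model X_t = c + sum_i phi_i X_{t-i} + eps_t, the
one-step-ahead conditional mean is
  E[X_{t+1} | X_t, ...] = c + sum_i phi_i X_{t+1-i}.
Substitute known values:
  E[X_{t+1} | ...] = 2 + (-0.181) * (5) + (-0.669) * (1)
                   = 0.4260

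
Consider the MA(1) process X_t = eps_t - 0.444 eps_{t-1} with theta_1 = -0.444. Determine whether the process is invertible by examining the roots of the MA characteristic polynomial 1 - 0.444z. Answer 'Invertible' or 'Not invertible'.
\text{Invertible}

The MA(q) characteristic polynomial is P(z) = 1 - 0.444z.
Invertibility requires all roots to lie outside the unit circle, i.e. |z| > 1 for every root.
This is linear in z: 1 + (-0.444) z = 0  =>  z = -1/(-0.444) = 2.252252,  |z| = 2.252252.
Moduli of all roots: 2.2523.
All moduli strictly greater than 1? Yes.
Verdict: Invertible.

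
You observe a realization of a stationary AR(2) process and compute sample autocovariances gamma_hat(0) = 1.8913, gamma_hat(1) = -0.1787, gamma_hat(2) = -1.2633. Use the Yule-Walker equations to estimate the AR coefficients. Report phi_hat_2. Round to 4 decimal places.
\hat\phi_{2} = -0.6830

The Yule-Walker equations for an AR(p) process read, in matrix form,
  Gamma_p phi = r_p,   with   (Gamma_p)_{ij} = gamma(|i - j|),
                       (r_p)_i = gamma(i),   i,j = 1..p.
Substitute the sample gammas (Toeplitz matrix and right-hand side of size 2):
  Gamma_p = [[1.8913, -0.1787], [-0.1787, 1.8913]]
  r_p     = [-0.1787, -1.2633]
Written out:
  1.8913 phi_1 - 0.1787 phi_2 = -0.1787
  -0.1787 phi_1 + 1.8913 phi_2 = -1.2633
Solve by Cramer's rule:
  det = gamma(0)^2 - gamma(1)^2 = (1.8913)^2 - (-0.1787)^2 = 3.57701569 - 0.03193369 = 3.545082
  phi_hat_1 = [gamma(1) gamma(0) - gamma(1) gamma(2)] / det = [(-0.1787)(1.8913) - (-0.1787)(-1.2633)] / 3.545082 = -0.56372702 / 3.545082 = -0.159
  phi_hat_2 = [gamma(0) gamma(2) - gamma(1)^2] / det = [(1.8913)(-1.2633) - (-0.1787)^2] / 3.545082 = -2.42121298 / 3.545082 = -0.683
So phi_hat = [-0.1590, -0.6830].
Therefore phi_hat_2 = -0.6830.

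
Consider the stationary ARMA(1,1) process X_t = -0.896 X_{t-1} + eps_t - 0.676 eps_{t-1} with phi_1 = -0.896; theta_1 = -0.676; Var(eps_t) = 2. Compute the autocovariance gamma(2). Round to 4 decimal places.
\gamma(2) = 22.9394

Multiply the model equation by X_{t-k} and take expectations. With theta_0 = psi_0 = 1 and psi_j the MA(infinity) weights, this gives
  gamma(k) - sum_i phi_i gamma(k-i) = c_k,
  c_k = sigma^2 * sum_{j=k..q} theta_j psi_{j-k}   (c_k = 0 for k > q),
using gamma(-m) = gamma(m).
psi-weights needed (psi_j = theta_j + sum_i phi_i psi_{j-i}):
  psi_1 = theta_1 + phi_1 = -0.676 + (-0.896) = -1.572
Right-hand sides:
  c_0 = sigma^2 (1 + theta_1 psi_1) = 2 * (1 + (-0.676)(-1.572)) = 2 * 2.062672 = 4.125344
  c_1 = sigma^2 theta_1 = 2 * (-0.676) = -1.352
  c_2 = 0
Equations for k = 0 and k = 1 (AR order 1):
  gamma(0) = phi_1 gamma(1) + c_0
  gamma(1) = phi_1 gamma(0) + c_1
Substituting the second into the first: gamma(0) (1 - phi_1^2) = c_0 + phi_1 c_1, so
  gamma(0) = (c_0 + phi_1 c_1) / (1 - phi_1^2) = (4.125344 + (-0.896)(-1.352)) / (1 - (-0.896)^2) = 5.336736 / 0.197184 = 27.064752.
  gamma(1) = phi_1 gamma(0) + c_1 = (-0.896)(27.064752) + (-1.352) = -25.602018.
For k = 2 (> q): gamma(2) = phi_1 gamma(1) = (-0.896)(-25.602018) = 22.939408.
Therefore gamma(2) = 22.9394 (to 4 decimal places).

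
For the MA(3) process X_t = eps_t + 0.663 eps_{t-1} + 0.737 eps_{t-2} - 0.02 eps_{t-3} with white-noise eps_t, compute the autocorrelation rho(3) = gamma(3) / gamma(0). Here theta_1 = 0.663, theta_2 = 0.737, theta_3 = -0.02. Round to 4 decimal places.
\rho(3) = -0.0101

For an MA(q) process with theta_0 = 1, the autocovariance is
  gamma(k) = sigma^2 * sum_{i=0..q-k} theta_i * theta_{i+k},
and rho(k) = gamma(k) / gamma(0). Sigma^2 cancels.
  numerator   = (1)*(-0.02) = -0.02.
  denominator = (1)^2 + (0.663)^2 + (0.737)^2 + (-0.02)^2 = 1.983138.
  rho(3) = -0.02 / 1.983138 = -0.0101.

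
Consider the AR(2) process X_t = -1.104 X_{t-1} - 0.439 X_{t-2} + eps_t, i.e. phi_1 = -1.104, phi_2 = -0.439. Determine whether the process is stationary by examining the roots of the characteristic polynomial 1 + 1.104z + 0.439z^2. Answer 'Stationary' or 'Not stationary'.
\text{Stationary}

The AR(p) characteristic polynomial is P(z) = 1 + 1.104z + 0.439z^2.
Stationarity requires all roots to lie outside the unit circle, i.e. |z| > 1 for every root.
Set 1 + (1.104) z + (0.439) z^2 = 0, i.e. a z^2 + b z + c = 0 with a = 0.439, b = 1.104, c = 1.
Discriminant D = b^2 - 4ac = (1.104)^2 - 4*(0.439)*1 = 1.218816 - (1.756) = -0.537184.
D < 0, so the roots are the complex-conjugate pair z = (-b +/- i sqrt(-D)) / (2a) = -1.2574 +/- 0.8348i.
For a conjugate pair |z|^2 = z * conj(z) = (product of roots) = c/a = 1/(0.439) = 2.277904, so |z| = sqrt(2.277904) = 1.5093 for both roots.
Moduli of all roots: 1.5093, 1.5093.
All moduli strictly greater than 1? Yes.
Verdict: Stationary.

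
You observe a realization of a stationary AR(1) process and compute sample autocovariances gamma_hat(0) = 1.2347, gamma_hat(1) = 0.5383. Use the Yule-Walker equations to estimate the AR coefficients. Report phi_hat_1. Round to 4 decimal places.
\hat\phi_{1} = 0.4360

The Yule-Walker equations for an AR(p) process read, in matrix form,
  Gamma_p phi = r_p,   with   (Gamma_p)_{ij} = gamma(|i - j|),
                       (r_p)_i = gamma(i),   i,j = 1..p.
Substitute the sample gammas (Toeplitz matrix and right-hand side of size 1):
  Gamma_p = [[1.2347]]
  r_p     = [0.5383]
With p = 1 this is the single equation gamma(0) phi_1 = gamma(1):
  phi_hat_1 = gamma(1) / gamma(0) = 0.5383 / 1.2347 = 0.4360.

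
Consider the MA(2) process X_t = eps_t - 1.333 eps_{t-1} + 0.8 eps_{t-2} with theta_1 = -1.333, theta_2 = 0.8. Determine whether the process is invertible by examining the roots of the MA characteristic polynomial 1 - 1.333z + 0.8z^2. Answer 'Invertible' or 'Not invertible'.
\text{Invertible}

The MA(q) characteristic polynomial is P(z) = 1 - 1.333z + 0.8z^2.
Invertibility requires all roots to lie outside the unit circle, i.e. |z| > 1 for every root.
Set 1 + (-1.333) z + (0.8) z^2 = 0, i.e. a z^2 + b z + c = 0 with a = 0.8, b = -1.333, c = 1.
Discriminant D = b^2 - 4ac = (-1.333)^2 - 4*(0.8)*1 = 1.776889 - (3.2) = -1.423111.
D < 0, so the roots are the complex-conjugate pair z = (-b +/- i sqrt(-D)) / (2a) = 0.8331 +/- 0.7456i.
For a conjugate pair |z|^2 = z * conj(z) = (product of roots) = c/a = 1/(0.8) = 1.25, so |z| = sqrt(1.25) = 1.118 for both roots.
Moduli of all roots: 1.1180, 1.1180.
All moduli strictly greater than 1? Yes.
Verdict: Invertible.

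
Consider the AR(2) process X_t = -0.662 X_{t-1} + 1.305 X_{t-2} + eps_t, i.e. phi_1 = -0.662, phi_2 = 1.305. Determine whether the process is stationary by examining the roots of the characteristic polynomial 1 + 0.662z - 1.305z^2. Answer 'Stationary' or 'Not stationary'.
\text{Not stationary}

The AR(p) characteristic polynomial is P(z) = 1 + 0.662z - 1.305z^2.
Stationarity requires all roots to lie outside the unit circle, i.e. |z| > 1 for every root.
Set 1 + (0.662) z + (-1.305) z^2 = 0, i.e. a z^2 + b z + c = 0 with a = -1.305, b = 0.662, c = 1.
Discriminant D = b^2 - 4ac = (0.662)^2 - 4*(-1.305)*1 = 0.438244 - (-5.22) = 5.658244.
D >= 0, so the roots are real: z = (-b +/- sqrt(D)) / (2a) = (-0.662 +/- 2.378706) / (-2.61).
  z_1 = (-0.662 + 2.378706) / (-2.61) = -0.6577,   |z_1| = 0.6577.
  z_2 = (-0.662 - 2.378706) / (-2.61) = 1.165,   |z_2| = 1.165.
Moduli of all roots: 0.6577, 1.1650.
All moduli strictly greater than 1? No.
Verdict: Not stationary.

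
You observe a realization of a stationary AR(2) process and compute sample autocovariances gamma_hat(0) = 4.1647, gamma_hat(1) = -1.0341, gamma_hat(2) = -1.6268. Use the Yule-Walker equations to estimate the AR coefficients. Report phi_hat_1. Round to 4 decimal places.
\hat\phi_{1} = -0.3680

The Yule-Walker equations for an AR(p) process read, in matrix form,
  Gamma_p phi = r_p,   with   (Gamma_p)_{ij} = gamma(|i - j|),
                       (r_p)_i = gamma(i),   i,j = 1..p.
Substitute the sample gammas (Toeplitz matrix and right-hand side of size 2):
  Gamma_p = [[4.1647, -1.0341], [-1.0341, 4.1647]]
  r_p     = [-1.0341, -1.6268]
Written out:
  4.1647 phi_1 - 1.0341 phi_2 = -1.0341
  -1.0341 phi_1 + 4.1647 phi_2 = -1.6268
Solve by Cramer's rule:
  det = gamma(0)^2 - gamma(1)^2 = (4.1647)^2 - (-1.0341)^2 = 17.34472609 - 1.06936281 = 16.27536328
  phi_hat_1 = [gamma(1) gamma(0) - gamma(1) gamma(2)] / det = [(-1.0341)(4.1647) - (-1.0341)(-1.6268)] / 16.27536328 = -5.98899015 / 16.27536328 = -0.368
  phi_hat_2 = [gamma(0) gamma(2) - gamma(1)^2] / det = [(4.1647)(-1.6268) - (-1.0341)^2] / 16.27536328 = -7.84449677 / 16.27536328 = -0.482
So phi_hat = [-0.3680, -0.4820].
Therefore phi_hat_1 = -0.3680.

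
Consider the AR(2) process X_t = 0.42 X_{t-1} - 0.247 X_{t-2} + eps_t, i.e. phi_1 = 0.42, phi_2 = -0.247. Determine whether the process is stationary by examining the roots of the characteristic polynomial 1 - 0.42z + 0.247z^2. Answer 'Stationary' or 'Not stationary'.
\text{Stationary}

The AR(p) characteristic polynomial is P(z) = 1 - 0.42z + 0.247z^2.
Stationarity requires all roots to lie outside the unit circle, i.e. |z| > 1 for every root.
Set 1 + (-0.42) z + (0.247) z^2 = 0, i.e. a z^2 + b z + c = 0 with a = 0.247, b = -0.42, c = 1.
Discriminant D = b^2 - 4ac = (-0.42)^2 - 4*(0.247)*1 = 0.1764 - (0.988) = -0.8116.
D < 0, so the roots are the complex-conjugate pair z = (-b +/- i sqrt(-D)) / (2a) = 0.8502 +/- 1.8237i.
For a conjugate pair |z|^2 = z * conj(z) = (product of roots) = c/a = 1/(0.247) = 4.048583, so |z| = sqrt(4.048583) = 2.0121 for both roots.
Moduli of all roots: 2.0121, 2.0121.
All moduli strictly greater than 1? Yes.
Verdict: Stationary.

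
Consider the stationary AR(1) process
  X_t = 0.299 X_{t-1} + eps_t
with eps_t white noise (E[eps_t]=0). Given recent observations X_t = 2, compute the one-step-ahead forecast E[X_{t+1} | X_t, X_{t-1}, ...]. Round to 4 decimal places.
E[X_{t+1} \mid \mathcal F_t] = 0.5980

For an AR(p) model X_t = c + sum_i phi_i X_{t-i} + eps_t, the
one-step-ahead conditional mean is
  E[X_{t+1} | X_t, ...] = c + sum_i phi_i X_{t+1-i}.
Substitute known values:
  E[X_{t+1} | ...] = (0.299) * (2)
                   = 0.5980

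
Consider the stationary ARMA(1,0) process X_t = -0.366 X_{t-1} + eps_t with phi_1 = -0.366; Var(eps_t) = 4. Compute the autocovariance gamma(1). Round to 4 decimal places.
\gamma(1) = -1.6904

Multiply the model equation by X_{t-k} and take expectations. With theta_0 = psi_0 = 1 and psi_j the MA(infinity) weights, this gives
  gamma(k) - sum_i phi_i gamma(k-i) = c_k,
  c_k = sigma^2 * sum_{j=k..q} theta_j psi_{j-k}   (c_k = 0 for k > q),
using gamma(-m) = gamma(m).
Pure AR (q = 0): c_0 = sigma^2 = 4, c_k = 0 for k >= 1.
Equations for k = 0 and k = 1 (AR order 1):
  gamma(0) = phi_1 gamma(1) + c_0
  gamma(1) = phi_1 gamma(0) + c_1
Substituting the second into the first: gamma(0) (1 - phi_1^2) = c_0 + phi_1 c_1, so
  gamma(0) = c_0 / (1 - phi_1^2) = 4 / (1 - (-0.366)^2) = 4 / 0.866044 = 4.618703.
  gamma(1) = phi_1 gamma(0) = (-0.366)(4.618703) = -1.690445.
Therefore gamma(1) = -1.6904 (to 4 decimal places).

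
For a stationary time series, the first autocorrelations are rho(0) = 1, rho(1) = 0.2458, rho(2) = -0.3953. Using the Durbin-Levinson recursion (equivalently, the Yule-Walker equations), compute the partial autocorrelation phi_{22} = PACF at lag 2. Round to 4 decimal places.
\phi_{22} = -0.4850

The PACF at lag k is phi_{kk}, the last component of the solution
to the Yule-Walker system G_k phi = r_k where
  (G_k)_{ij} = rho(|i - j|), (r_k)_i = rho(i), i,j = 1..k.
Equivalently, Durbin-Levinson gives phi_{kk} iteratively:
  phi_{11} = rho(1)
  phi_{kk} = [rho(k) - sum_{j=1..k-1} phi_{k-1,j} rho(k-j)]
            / [1 - sum_{j=1..k-1} phi_{k-1,j} rho(j)],
  phi_{k,j} = phi_{k-1,j} - phi_{kk} phi_{k-1,k-j},  j = 1..k-1.
Step k = 1:
  phi_11 = rho(1) = 0.2458.
Step k = 2:
  phi_22 = [rho(2) - phi_11 rho(1)] / [1 - phi_11 rho(1)] = [-0.3953 - (0.2458)(0.2458)] / [1 - (0.2458)(0.2458)]
         = -0.45571764 / 0.93958236 = -0.485.
Therefore phi_{22} = -0.4850.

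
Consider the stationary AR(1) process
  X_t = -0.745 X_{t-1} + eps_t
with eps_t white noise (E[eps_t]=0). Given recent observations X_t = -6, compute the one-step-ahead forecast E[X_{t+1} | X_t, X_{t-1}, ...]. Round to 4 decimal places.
E[X_{t+1} \mid \mathcal F_t] = 4.4700

For an AR(p) model X_t = c + sum_i phi_i X_{t-i} + eps_t, the
one-step-ahead conditional mean is
  E[X_{t+1} | X_t, ...] = c + sum_i phi_i X_{t+1-i}.
Substitute known values:
  E[X_{t+1} | ...] = (-0.745) * (-6)
                   = 4.4700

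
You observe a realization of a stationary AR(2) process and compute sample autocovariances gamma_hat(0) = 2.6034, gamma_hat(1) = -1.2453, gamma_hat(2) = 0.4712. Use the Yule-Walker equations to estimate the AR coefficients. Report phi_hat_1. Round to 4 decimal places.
\hat\phi_{1} = -0.5080

The Yule-Walker equations for an AR(p) process read, in matrix form,
  Gamma_p phi = r_p,   with   (Gamma_p)_{ij} = gamma(|i - j|),
                       (r_p)_i = gamma(i),   i,j = 1..p.
Substitute the sample gammas (Toeplitz matrix and right-hand side of size 2):
  Gamma_p = [[2.6034, -1.2453], [-1.2453, 2.6034]]
  r_p     = [-1.2453, 0.4712]
Written out:
  2.6034 phi_1 - 1.2453 phi_2 = -1.2453
  -1.2453 phi_1 + 2.6034 phi_2 = 0.4712
Solve by Cramer's rule:
  det = gamma(0)^2 - gamma(1)^2 = (2.6034)^2 - (-1.2453)^2 = 6.77769156 - 1.55077209 = 5.22691947
  phi_hat_1 = [gamma(1) gamma(0) - gamma(1) gamma(2)] / det = [(-1.2453)(2.6034) - (-1.2453)(0.4712)] / 5.22691947 = -2.65522866 / 5.22691947 = -0.508
  phi_hat_2 = [gamma(0) gamma(2) - gamma(1)^2] / det = [(2.6034)(0.4712) - (-1.2453)^2] / 5.22691947 = -0.32405001 / 5.22691947 = -0.062
So phi_hat = [-0.5080, -0.0620].
Therefore phi_hat_1 = -0.5080.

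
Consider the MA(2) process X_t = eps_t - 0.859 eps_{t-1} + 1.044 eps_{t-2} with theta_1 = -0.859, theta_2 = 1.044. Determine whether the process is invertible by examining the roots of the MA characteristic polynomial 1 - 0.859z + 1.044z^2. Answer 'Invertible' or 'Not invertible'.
\text{Not invertible}

The MA(q) characteristic polynomial is P(z) = 1 - 0.859z + 1.044z^2.
Invertibility requires all roots to lie outside the unit circle, i.e. |z| > 1 for every root.
Set 1 + (-0.859) z + (1.044) z^2 = 0, i.e. a z^2 + b z + c = 0 with a = 1.044, b = -0.859, c = 1.
Discriminant D = b^2 - 4ac = (-0.859)^2 - 4*(1.044)*1 = 0.737881 - (4.176) = -3.438119.
D < 0, so the roots are the complex-conjugate pair z = (-b +/- i sqrt(-D)) / (2a) = 0.4114 +/- 0.888i.
For a conjugate pair |z|^2 = z * conj(z) = (product of roots) = c/a = 1/(1.044) = 0.957854, so |z| = sqrt(0.957854) = 0.9787 for both roots.
Moduli of all roots: 0.9787, 0.9787.
All moduli strictly greater than 1? No.
Verdict: Not invertible.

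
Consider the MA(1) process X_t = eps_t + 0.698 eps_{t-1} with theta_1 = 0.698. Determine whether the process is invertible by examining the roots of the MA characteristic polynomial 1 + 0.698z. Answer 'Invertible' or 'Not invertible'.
\text{Invertible}

The MA(q) characteristic polynomial is P(z) = 1 + 0.698z.
Invertibility requires all roots to lie outside the unit circle, i.e. |z| > 1 for every root.
This is linear in z: 1 + (0.698) z = 0  =>  z = -1/(0.698) = -1.432665,  |z| = 1.432665.
Moduli of all roots: 1.4327.
All moduli strictly greater than 1? Yes.
Verdict: Invertible.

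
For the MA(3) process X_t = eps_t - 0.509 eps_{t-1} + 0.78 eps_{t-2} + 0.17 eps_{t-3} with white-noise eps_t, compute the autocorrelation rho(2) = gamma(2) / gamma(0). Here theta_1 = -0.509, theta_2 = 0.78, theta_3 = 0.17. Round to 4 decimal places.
\rho(2) = 0.3657

For an MA(q) process with theta_0 = 1, the autocovariance is
  gamma(k) = sigma^2 * sum_{i=0..q-k} theta_i * theta_{i+k},
and rho(k) = gamma(k) / gamma(0). Sigma^2 cancels.
  numerator   = (1)*(0.78) + (-0.509)*(0.17) = 0.69347.
  denominator = (1)^2 + (-0.509)^2 + (0.78)^2 + (0.17)^2 = 1.896381.
  rho(2) = 0.69347 / 1.896381 = 0.3657.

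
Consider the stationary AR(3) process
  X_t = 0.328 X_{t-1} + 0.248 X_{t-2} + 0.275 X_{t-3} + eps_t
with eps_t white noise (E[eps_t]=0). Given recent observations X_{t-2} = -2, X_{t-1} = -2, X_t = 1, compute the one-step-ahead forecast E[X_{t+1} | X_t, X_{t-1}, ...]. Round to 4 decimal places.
E[X_{t+1} \mid \mathcal F_t] = -0.7180

For an AR(p) model X_t = c + sum_i phi_i X_{t-i} + eps_t, the
one-step-ahead conditional mean is
  E[X_{t+1} | X_t, ...] = c + sum_i phi_i X_{t+1-i}.
Substitute known values:
  E[X_{t+1} | ...] = (0.328) * (1) + (0.248) * (-2) + (0.275) * (-2)
                   = -0.7180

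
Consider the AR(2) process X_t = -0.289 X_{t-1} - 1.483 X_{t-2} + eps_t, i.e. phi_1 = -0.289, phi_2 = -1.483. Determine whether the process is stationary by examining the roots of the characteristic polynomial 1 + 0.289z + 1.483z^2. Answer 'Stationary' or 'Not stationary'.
\text{Not stationary}

The AR(p) characteristic polynomial is P(z) = 1 + 0.289z + 1.483z^2.
Stationarity requires all roots to lie outside the unit circle, i.e. |z| > 1 for every root.
Set 1 + (0.289) z + (1.483) z^2 = 0, i.e. a z^2 + b z + c = 0 with a = 1.483, b = 0.289, c = 1.
Discriminant D = b^2 - 4ac = (0.289)^2 - 4*(1.483)*1 = 0.083521 - (5.932) = -5.848479.
D < 0, so the roots are the complex-conjugate pair z = (-b +/- i sqrt(-D)) / (2a) = -0.0974 +/- 0.8154i.
For a conjugate pair |z|^2 = z * conj(z) = (product of roots) = c/a = 1/(1.483) = 0.674309, so |z| = sqrt(0.674309) = 0.8212 for both roots.
Moduli of all roots: 0.8212, 0.8212.
All moduli strictly greater than 1? No.
Verdict: Not stationary.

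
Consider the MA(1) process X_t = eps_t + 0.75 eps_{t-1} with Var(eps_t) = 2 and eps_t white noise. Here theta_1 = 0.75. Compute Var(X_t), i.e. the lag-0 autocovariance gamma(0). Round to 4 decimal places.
\gamma(0) = 3.1250

For an MA(q) process X_t = eps_t + sum_i theta_i eps_{t-i} with
Var(eps_t) = sigma^2, the variance is
  gamma(0) = sigma^2 * (1 + sum_i theta_i^2).
  sum_i theta_i^2 = (0.75)^2 = 0.5625.
  gamma(0) = 2 * (1 + 0.5625) = 2 * 1.5625 = 3.125, which rounds to 3.1250.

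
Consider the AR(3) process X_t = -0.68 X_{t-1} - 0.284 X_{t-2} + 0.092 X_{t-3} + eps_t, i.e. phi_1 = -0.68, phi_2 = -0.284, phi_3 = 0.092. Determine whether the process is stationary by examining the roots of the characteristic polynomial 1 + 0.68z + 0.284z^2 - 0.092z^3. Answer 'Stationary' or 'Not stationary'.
\text{Stationary}

The AR(p) characteristic polynomial is P(z) = 1 + 0.68z + 0.284z^2 - 0.092z^3.
Stationarity requires all roots to lie outside the unit circle, i.e. |z| > 1 for every root.
Degree 3: look for a simple real root z0 first, then factor out (1 - z/z0) and solve the remaining quadratic.
Testing z0 = 5: P(5) = 1 + (0.68)(5) + (0.284)(5)^2 + (-0.092)(5)^3
  = 1 + (3.4) + (7.1) + (-11.5) = 0.  So z_0 = 5 is a root, |z_0| = 5.
Divide out the factor (1 - 0.2 z) = (1 - z/z0) (since 1/z0 = 0.2):
  P(z) = (1 - 0.2 z)(1 + (0.88) z + (0.46) z^2)
  [check: z-coef 0.88 - (0.2) = 0.68; z^2-coef 0.46 - (0.2)(0.88) = 0.284; z^3-coef -(0.2)(0.46) = -0.092.]
Remaining roots from the quadratic factor 1 + (0.88) z + (0.46) z^2:
  Set 1 + (0.88) z + (0.46) z^2 = 0, i.e. a z^2 + b z + c = 0 with a = 0.46, b = 0.88, c = 1.
  Discriminant D = b^2 - 4ac = (0.88)^2 - 4*(0.46)*1 = 0.7744 - (1.84) = -1.0656.
  D < 0, so the roots are the complex-conjugate pair z = (-b +/- i sqrt(-D)) / (2a) = -0.9565 +/- 1.122i.
  For a conjugate pair |z|^2 = z * conj(z) = (product of roots) = c/a = 1/(0.46) = 2.173913, so |z| = sqrt(2.173913) = 1.4744 for both roots.
Moduli of all roots: 5.0000, 1.4744, 1.4744.
All moduli strictly greater than 1? Yes.
Verdict: Stationary.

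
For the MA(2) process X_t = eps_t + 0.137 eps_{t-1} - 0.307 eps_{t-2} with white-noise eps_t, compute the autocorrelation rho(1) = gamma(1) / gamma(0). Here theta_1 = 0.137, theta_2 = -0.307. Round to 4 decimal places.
\rho(1) = 0.0853

For an MA(q) process with theta_0 = 1, the autocovariance is
  gamma(k) = sigma^2 * sum_{i=0..q-k} theta_i * theta_{i+k},
and rho(k) = gamma(k) / gamma(0). Sigma^2 cancels.
  numerator   = (1)*(0.137) + (0.137)*(-0.307) = 0.094941.
  denominator = (1)^2 + (0.137)^2 + (-0.307)^2 = 1.113018.
  rho(1) = 0.094941 / 1.113018 = 0.0853.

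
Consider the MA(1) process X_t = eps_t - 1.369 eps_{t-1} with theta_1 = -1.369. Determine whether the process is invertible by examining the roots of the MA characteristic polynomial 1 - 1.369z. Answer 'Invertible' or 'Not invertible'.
\text{Not invertible}

The MA(q) characteristic polynomial is P(z) = 1 - 1.369z.
Invertibility requires all roots to lie outside the unit circle, i.e. |z| > 1 for every root.
This is linear in z: 1 + (-1.369) z = 0  =>  z = -1/(-1.369) = 0.73046,  |z| = 0.73046.
Moduli of all roots: 0.7305.
All moduli strictly greater than 1? No.
Verdict: Not invertible.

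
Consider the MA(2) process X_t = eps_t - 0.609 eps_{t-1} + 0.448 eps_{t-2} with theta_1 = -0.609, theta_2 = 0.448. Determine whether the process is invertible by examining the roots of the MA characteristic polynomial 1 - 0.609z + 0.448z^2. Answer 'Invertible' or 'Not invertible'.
\text{Invertible}

The MA(q) characteristic polynomial is P(z) = 1 - 0.609z + 0.448z^2.
Invertibility requires all roots to lie outside the unit circle, i.e. |z| > 1 for every root.
Set 1 + (-0.609) z + (0.448) z^2 = 0, i.e. a z^2 + b z + c = 0 with a = 0.448, b = -0.609, c = 1.
Discriminant D = b^2 - 4ac = (-0.609)^2 - 4*(0.448)*1 = 0.370881 - (1.792) = -1.421119.
D < 0, so the roots are the complex-conjugate pair z = (-b +/- i sqrt(-D)) / (2a) = 0.6797 +/- 1.3305i.
For a conjugate pair |z|^2 = z * conj(z) = (product of roots) = c/a = 1/(0.448) = 2.232143, so |z| = sqrt(2.232143) = 1.494 for both roots.
Moduli of all roots: 1.4940, 1.4940.
All moduli strictly greater than 1? Yes.
Verdict: Invertible.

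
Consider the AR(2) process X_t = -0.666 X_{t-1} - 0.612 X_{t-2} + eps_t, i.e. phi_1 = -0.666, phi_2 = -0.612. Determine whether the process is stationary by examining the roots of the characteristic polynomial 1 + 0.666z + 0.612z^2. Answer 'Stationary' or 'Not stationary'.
\text{Stationary}

The AR(p) characteristic polynomial is P(z) = 1 + 0.666z + 0.612z^2.
Stationarity requires all roots to lie outside the unit circle, i.e. |z| > 1 for every root.
Set 1 + (0.666) z + (0.612) z^2 = 0, i.e. a z^2 + b z + c = 0 with a = 0.612, b = 0.666, c = 1.
Discriminant D = b^2 - 4ac = (0.666)^2 - 4*(0.612)*1 = 0.443556 - (2.448) = -2.004444.
D < 0, so the roots are the complex-conjugate pair z = (-b +/- i sqrt(-D)) / (2a) = -0.5441 +/- 1.1567i.
For a conjugate pair |z|^2 = z * conj(z) = (product of roots) = c/a = 1/(0.612) = 1.633987, so |z| = sqrt(1.633987) = 1.2783 for both roots.
Moduli of all roots: 1.2783, 1.2783.
All moduli strictly greater than 1? Yes.
Verdict: Stationary.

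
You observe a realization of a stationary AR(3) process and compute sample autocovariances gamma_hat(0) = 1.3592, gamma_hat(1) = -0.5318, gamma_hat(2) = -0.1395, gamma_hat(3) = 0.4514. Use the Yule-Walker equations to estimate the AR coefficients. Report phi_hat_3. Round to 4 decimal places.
\hat\phi_{3} = 0.2101

The Yule-Walker equations for an AR(p) process read, in matrix form,
  Gamma_p phi = r_p,   with   (Gamma_p)_{ij} = gamma(|i - j|),
                       (r_p)_i = gamma(i),   i,j = 1..p.
Substitute the sample gammas (Toeplitz matrix and right-hand side of size 3):
  Gamma_p = [[1.3592, -0.5318, -0.1395], [-0.5318, 1.3592, -0.5318], [-0.1395, -0.5318, 1.3592]]
  r_p     = [-0.5318, -0.1395, 0.4514]
Written out (R1..R3):
  (R1) 1.3592 phi_1 - 0.5318 phi_2 - 0.1395 phi_3 = -0.5318
  (R2) -0.5318 phi_1 + 1.3592 phi_2 - 0.5318 phi_3 = -0.1395
  (R3) -0.1395 phi_1 - 0.5318 phi_2 + 1.3592 phi_3 = 0.4514
Gaussian elimination:
  R2 <- R2 - (-0.5318/1.3592) R1 = R2 - (-0.39126) R1:  1.151128 phi_2 - 0.586381 phi_3 = -0.347572
  R3 <- R3 - (-0.1395/1.3592) R1 = R3 - (-0.102634) R1:  -0.586381 phi_2 + 1.344883 phi_3 = 0.396819
  R3 <- R3 - (-0.586381/1.151128) R2 = R3 - (-0.509397) R2:  1.046182 phi_3 = 0.219767
Back-substitution:
  phi_hat_3 = 0.219767 / 1.046182 = 0.210066
  phi_hat_2 = (-0.347572 - (-0.586381)(0.210066)) / 1.151128 = -0.194933
  phi_hat_1 = (-0.5318 - (-0.5318)(-0.194933) - (-0.1395)(0.210066)) / 1.3592 = -0.445969
So phi_hat = [-0.4460, -0.1949, 0.2101].
Therefore phi_hat_3 = 0.2101.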